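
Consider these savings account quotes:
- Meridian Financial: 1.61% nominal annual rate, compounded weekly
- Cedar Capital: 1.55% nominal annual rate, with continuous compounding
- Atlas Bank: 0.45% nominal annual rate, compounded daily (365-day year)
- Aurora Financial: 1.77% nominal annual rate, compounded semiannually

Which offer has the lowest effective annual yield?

Atlas Bank

Meridian Financial: (1 + 0.0161/52)^52 − 1 = 1.623%
Cedar Capital: e^0.0155 − 1 = 1.562%
Atlas Bank: (1 + 0.0045/365)^365 − 1 = 0.451%
Aurora Financial: (1 + 0.0177/2)^2 − 1 = 1.778%
The lowest effective annual rate is Atlas Bank at 0.451%.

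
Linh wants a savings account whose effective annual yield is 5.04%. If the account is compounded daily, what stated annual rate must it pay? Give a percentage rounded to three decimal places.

4.917%

(1 + r/365)^365 − 1 = 0.0504, so 1 + r/365 = 1.0504^(1/365).
r/365 = 0.000135, so r = 0.049174 = 4.917%.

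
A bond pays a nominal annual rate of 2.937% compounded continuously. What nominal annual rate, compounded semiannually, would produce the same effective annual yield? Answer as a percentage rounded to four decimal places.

2.9587%

EAR under continuous compounding: e^0.02937 − 1 = 0.029806.
Solve (1 + r/2)^2 = 1.029806: r/2 = 1.029806^(1/2) − 1 = 0.014793, so r = 0.029587 = 2.9587%.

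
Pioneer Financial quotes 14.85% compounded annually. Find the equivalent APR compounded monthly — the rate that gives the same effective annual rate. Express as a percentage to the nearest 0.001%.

Compounded annually, EAR = nominal = 0.148500.
Solve (1 + r/12)^12 = 1.148500: r/12 = 1.148500^(1/12) − 1 = 0.011605, so r = 0.139259 = 13.926%.

13.926%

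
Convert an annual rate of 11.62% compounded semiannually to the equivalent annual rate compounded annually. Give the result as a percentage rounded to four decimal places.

EAR = (1 + 0.1162/2)^2 − 1 = 0.119576.
Compounded annually, the equivalent nominal rate is the EAR itself: 11.9576%.

11.9576%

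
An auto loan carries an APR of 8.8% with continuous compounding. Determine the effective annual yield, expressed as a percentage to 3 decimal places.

With continuous compounding, EAR = e^0.088 − 1.
e^0.088 = 1.091988, so EAR = 0.091988 = 9.199%.

9.199%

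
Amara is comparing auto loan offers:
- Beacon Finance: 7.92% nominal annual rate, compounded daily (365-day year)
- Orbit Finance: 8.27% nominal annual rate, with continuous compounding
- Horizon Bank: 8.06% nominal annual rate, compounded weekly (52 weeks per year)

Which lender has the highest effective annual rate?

Beacon Finance: (1 + 0.0792/365)^365 − 1 = 8.241%
Orbit Finance: e^0.0827 − 1 = 8.622%
Horizon Bank: (1 + 0.0806/52)^52 − 1 = 8.387%
The highest effective annual rate is Orbit Finance at 8.622%.

Orbit Finance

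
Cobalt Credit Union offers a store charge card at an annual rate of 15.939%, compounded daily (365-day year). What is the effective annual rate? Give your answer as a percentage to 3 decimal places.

EAR = (1 + 0.15939/365)^365 − 1.
= 1.172754 − 1 = 17.275%.

17.275%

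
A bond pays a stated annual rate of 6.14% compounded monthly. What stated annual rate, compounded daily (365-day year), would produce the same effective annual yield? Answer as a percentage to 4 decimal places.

EAR = (1 + 0.0614/12)^12 − 1 = 0.063158.
Solve (1 + r/365)^365 = 1.063158: r/365 = 1.063158^(1/365) − 1 = 0.000168, so r = 0.061249 = 6.1249%.

6.1249%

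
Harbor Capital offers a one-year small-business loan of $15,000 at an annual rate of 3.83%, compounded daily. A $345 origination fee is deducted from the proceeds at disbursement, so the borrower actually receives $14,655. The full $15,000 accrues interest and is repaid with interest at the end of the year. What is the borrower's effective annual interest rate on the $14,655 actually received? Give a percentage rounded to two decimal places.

6.35%

Amount owed after one year: 15,000 × (1 + 0.0383/365)^365 = 15,000 × 1.039041 = $15,585.61.
Effective rate on net proceeds: 15,585.61 / 14,655 − 1 = 0.063501 = 6.35%.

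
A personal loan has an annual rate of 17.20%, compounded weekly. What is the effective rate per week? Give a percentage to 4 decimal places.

0.3308%

With a nominal annual rate compounded weekly, the periodic rate is the nominal rate divided by 52.
i = 0.1720 / 52 = 0.0033077 = 0.3308%.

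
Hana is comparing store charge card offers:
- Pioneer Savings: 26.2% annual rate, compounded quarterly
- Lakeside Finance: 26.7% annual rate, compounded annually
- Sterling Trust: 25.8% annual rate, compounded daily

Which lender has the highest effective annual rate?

Pioneer Savings: (1 + 0.262/4)^4 − 1 = 28.888%
Lakeside Finance: compounded annually, EAR = 26.700%
Sterling Trust: (1 + 0.258/365)^365 − 1 = 29.422%
The highest effective annual rate is Sterling Trust at 29.422%.

Sterling Trust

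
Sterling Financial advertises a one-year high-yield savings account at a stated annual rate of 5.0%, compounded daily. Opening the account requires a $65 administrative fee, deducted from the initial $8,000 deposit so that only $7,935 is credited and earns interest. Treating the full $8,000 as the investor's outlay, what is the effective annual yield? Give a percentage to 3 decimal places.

Value after one year: 7,935 × (1 + 0.050/365)^365 = 7,935 × 1.051267 = $8,341.81.
Effective yield on the $8,000 outlay: 8,341.81 / 8,000 − 1 = 0.042726 = 4.273%.

4.273%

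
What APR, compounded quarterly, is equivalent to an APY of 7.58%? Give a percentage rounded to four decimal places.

7.3736%

(1 + r/4)^4 − 1 = 0.0758, so 1 + r/4 = 1.0758^(1/4).
r/4 = 0.018434, so r = 0.073736 = 7.3736%.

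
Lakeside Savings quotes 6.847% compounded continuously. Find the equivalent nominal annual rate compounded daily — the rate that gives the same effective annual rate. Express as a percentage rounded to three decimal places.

6.848%

EAR under continuous compounding: e^0.06847 − 1 = 0.070868.
Solve (1 + r/365)^365 = 1.070868: r/365 = 1.070868^(1/365) − 1 = 0.000188, so r = 0.068476 = 6.848%.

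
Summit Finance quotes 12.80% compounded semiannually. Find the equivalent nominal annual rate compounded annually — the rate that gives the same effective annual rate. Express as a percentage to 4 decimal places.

13.2096%

EAR = (1 + 0.1280/2)^2 − 1 = 0.132096.
Compounded annually, the equivalent nominal rate is the EAR itself: 13.2096%.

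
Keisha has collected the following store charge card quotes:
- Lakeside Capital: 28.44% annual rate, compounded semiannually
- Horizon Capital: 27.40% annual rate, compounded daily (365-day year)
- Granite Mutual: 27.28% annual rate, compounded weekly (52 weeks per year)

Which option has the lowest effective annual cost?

Lakeside Capital: (1 + 0.2844/2)^2 − 1 = 30.462%
Horizon Capital: (1 + 0.2740/365)^365 − 1 = 31.508%
Granite Mutual: (1 + 0.2728/52)^52 − 1 = 31.270%
The lowest effective annual rate is Lakeside Capital at 30.462%.

Lakeside Capital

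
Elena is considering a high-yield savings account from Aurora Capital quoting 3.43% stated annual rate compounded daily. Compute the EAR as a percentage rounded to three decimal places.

3.489%

EAR = (1 + 0.0343/365)^365 − 1.
= 1.034893 − 1 = 3.489%.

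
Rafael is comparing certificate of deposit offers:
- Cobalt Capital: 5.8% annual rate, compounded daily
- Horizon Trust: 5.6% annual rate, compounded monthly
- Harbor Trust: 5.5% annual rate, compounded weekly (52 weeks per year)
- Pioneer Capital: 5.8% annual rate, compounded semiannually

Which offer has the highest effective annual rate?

Cobalt Capital

Cobalt Capital: (1 + 0.058/365)^365 − 1 = 5.971%
Horizon Trust: (1 + 0.056/12)^12 − 1 = 5.746%
Harbor Trust: (1 + 0.055/52)^52 − 1 = 5.651%
Pioneer Capital: (1 + 0.058/2)^2 − 1 = 5.884%
The highest effective annual rate is Cobalt Capital at 5.971%.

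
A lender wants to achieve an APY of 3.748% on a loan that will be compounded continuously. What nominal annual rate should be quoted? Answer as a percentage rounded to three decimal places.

Continuous: nominal r satisfies e^r − 1 = 0.03748.
r = ln(1 + 0.03748) = ln(1.03748) = 0.036795 = 3.679%.

3.679%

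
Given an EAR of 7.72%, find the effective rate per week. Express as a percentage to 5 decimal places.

The per-week rate i satisfies (1 + i)^52 = 1 + 0.0772.
i = 1.0772^(1/52) − 1 = 0.0014311 = 0.14311%.

0.14311%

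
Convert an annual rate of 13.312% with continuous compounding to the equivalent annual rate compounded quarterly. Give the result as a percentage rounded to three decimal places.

EAR under continuous compounding: e^0.13312 − 1 = 0.142387.
Solve (1 + r/4)^4 = 1.142387: r/4 = 1.142387^(1/4) − 1 = 0.033840, so r = 0.135360 = 13.536%.

13.536%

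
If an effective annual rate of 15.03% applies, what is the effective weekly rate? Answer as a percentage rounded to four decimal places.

The per-week rate i satisfies (1 + i)^52 = 1 + 0.1503.
i = 1.1503^(1/52) − 1 = 0.0026964 = 0.2696%.

0.2696%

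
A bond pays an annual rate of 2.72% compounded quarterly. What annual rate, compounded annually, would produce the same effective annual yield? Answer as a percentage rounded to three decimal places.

2.748%

EAR = (1 + 0.0272/4)^4 − 1 = 0.027479.
Compounded annually, the equivalent nominal rate is the EAR itself: 2.748%.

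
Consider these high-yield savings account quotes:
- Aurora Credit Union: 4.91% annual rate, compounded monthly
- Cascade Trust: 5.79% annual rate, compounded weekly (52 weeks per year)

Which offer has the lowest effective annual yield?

Aurora Credit Union

Aurora Credit Union: (1 + 0.0491/12)^12 − 1 = 5.022%
Cascade Trust: (1 + 0.0579/52)^52 − 1 = 5.957%
The lowest effective annual rate is Aurora Credit Union at 5.022%.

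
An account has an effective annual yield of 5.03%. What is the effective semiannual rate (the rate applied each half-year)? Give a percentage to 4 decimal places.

The per-half-year rate i satisfies (1 + i)^2 = 1 + 0.0503.
i = 1.0503^(1/2) − 1 = 0.0248415 = 2.4841%.

2.4841%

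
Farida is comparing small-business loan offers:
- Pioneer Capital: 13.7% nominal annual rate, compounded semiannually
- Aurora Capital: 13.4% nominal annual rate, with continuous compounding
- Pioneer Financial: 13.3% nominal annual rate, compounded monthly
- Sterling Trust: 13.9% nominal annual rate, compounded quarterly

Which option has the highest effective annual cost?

Pioneer Capital: (1 + 0.137/2)^2 − 1 = 14.169%
Aurora Capital: e^0.134 − 1 = 14.339%
Pioneer Financial: (1 + 0.133/12)^12 − 1 = 14.141%
Sterling Trust: (1 + 0.139/4)^4 − 1 = 14.641%
The highest effective annual rate is Sterling Trust at 14.641%.

Sterling Trust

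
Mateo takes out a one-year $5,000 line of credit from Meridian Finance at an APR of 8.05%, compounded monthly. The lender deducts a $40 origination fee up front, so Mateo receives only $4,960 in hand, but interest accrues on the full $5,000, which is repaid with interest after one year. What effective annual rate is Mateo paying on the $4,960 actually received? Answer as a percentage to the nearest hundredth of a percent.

9.23%

Amount owed after one year: 5,000 × (1 + 0.0805/12)^12 = 5,000 × 1.083538 = $5,417.69.
Effective rate on net proceeds: 5,417.69 / 4,960 − 1 = 0.092276 = 9.23%.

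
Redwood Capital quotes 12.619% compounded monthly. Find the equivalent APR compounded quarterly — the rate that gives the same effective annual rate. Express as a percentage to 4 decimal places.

12.7522%

EAR = (1 + 0.12619/12)^12 − 1 = 0.133750.
Solve (1 + r/4)^4 = 1.133750: r/4 = 1.133750^(1/4) − 1 = 0.031880, so r = 0.127522 = 12.7522%.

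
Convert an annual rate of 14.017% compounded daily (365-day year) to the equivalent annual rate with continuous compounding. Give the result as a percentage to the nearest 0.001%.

14.014%

EAR = (1 + 0.14017/365)^365 − 1 = 0.150438.
Equivalent continuous rate: r = ln(1 + 0.150438) = 0.140143 = 14.014%.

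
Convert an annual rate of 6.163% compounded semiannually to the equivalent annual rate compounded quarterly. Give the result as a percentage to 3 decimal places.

EAR = (1 + 0.06163/2)^2 − 1 = 0.062580.
Solve (1 + r/4)^4 = 1.062580: r/4 = 1.062580^(1/4) − 1 = 0.015291, so r = 0.061162 = 6.116%.

6.116%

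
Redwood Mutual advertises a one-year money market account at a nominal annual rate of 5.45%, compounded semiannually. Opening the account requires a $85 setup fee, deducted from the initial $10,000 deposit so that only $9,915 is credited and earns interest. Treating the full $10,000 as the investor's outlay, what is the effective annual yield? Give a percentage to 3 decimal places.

Value after one year: 9,915 × (1 + 0.0545/2)^2 = 9,915 × 1.055243 = $10,462.73.
Effective yield on the $10,000 outlay: 10,462.73 / 10,000 − 1 = 0.046273 = 4.627%.

4.627%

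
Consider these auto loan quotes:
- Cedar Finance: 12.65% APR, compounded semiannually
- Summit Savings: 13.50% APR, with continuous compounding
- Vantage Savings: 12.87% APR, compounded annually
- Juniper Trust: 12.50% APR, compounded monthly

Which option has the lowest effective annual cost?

Vantage Savings

Cedar Finance: (1 + 0.1265/2)^2 − 1 = 13.050%
Summit Savings: e^0.1350 − 1 = 14.454%
Vantage Savings: compounded annually, EAR = 12.870%
Juniper Trust: (1 + 0.1250/12)^12 − 1 = 13.242%
The lowest effective annual rate is Vantage Savings at 12.870%.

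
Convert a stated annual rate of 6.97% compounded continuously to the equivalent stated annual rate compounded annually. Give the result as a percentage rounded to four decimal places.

7.2186%

EAR under continuous compounding: e^0.0697 − 1 = 0.072186.
Compounded annually, the equivalent nominal rate is the EAR itself: 7.2186%.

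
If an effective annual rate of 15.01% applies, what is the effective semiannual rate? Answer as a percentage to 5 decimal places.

The per-half-year rate i satisfies (1 + i)^2 = 1 + 0.1501.
i = 1.1501^(1/2) − 1 = 0.0724272 = 7.24272%.

7.24272%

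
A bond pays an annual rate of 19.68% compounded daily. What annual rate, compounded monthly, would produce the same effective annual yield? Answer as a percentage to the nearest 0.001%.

19.837%

EAR = (1 + 0.1968/365)^365 − 1 = 0.217436.
Solve (1 + r/12)^12 = 1.217436: r/12 = 1.217436^(1/12) − 1 = 0.016531, so r = 0.198369 = 19.837%.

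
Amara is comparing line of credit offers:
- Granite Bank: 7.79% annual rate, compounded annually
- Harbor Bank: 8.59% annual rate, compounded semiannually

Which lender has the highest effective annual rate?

Harbor Bank

Granite Bank: compounded annually, EAR = 7.790%
Harbor Bank: (1 + 0.0859/2)^2 − 1 = 8.774%
The highest effective annual rate is Harbor Bank at 8.774%.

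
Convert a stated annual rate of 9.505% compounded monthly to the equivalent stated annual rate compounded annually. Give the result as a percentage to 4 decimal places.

9.9302%

EAR = (1 + 0.09505/12)^12 − 1 = 0.099302.
Compounded annually, the equivalent nominal rate is the EAR itself: 9.9302%.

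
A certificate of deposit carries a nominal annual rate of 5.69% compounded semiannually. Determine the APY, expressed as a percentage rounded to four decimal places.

EAR = (1 + 0.0569/2)^2 − 1.
= (1 + 0.028450)^2 − 1 = 1.057709 − 1 = 5.7709%.

5.7709%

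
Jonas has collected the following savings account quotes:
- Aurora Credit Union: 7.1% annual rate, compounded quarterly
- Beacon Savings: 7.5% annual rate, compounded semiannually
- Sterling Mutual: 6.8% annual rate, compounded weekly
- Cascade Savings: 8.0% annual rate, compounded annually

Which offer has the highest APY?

Cascade Savings

Aurora Credit Union: (1 + 0.071/4)^4 − 1 = 7.291%
Beacon Savings: (1 + 0.075/2)^2 − 1 = 7.641%
Sterling Mutual: (1 + 0.068/52)^52 − 1 = 7.032%
Cascade Savings: compounded annually, EAR = 8.000%
The highest effective annual rate is Cascade Savings at 8.000%.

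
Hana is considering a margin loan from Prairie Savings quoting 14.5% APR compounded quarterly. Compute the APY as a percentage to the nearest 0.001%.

15.308%

EAR = (1 + 0.145/4)^4 − 1.
= 1.153077 − 1 = 15.308%.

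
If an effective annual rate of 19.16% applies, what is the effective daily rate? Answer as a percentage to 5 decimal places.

The per-day rate i satisfies (1 + i)^365 = 1 + 0.1916.
i = 1.1916^(1/365) − 1 = 0.0004804 = 0.04804%.

0.04804%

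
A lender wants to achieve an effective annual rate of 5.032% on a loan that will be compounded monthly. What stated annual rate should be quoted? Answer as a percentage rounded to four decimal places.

4.9195%

(1 + r/12)^12 − 1 = 0.05032, so 1 + r/12 = 1.05032^(1/12).
r/12 = 0.004100, so r = 0.049195 = 4.9195%.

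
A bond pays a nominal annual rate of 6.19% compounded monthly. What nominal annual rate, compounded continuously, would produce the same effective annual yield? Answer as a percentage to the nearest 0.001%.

EAR = (1 + 0.0619/12)^12 − 1 = 0.063687.
Equivalent continuous rate: r = ln(1 + 0.063687) = 0.061741 = 6.174%.

6.174%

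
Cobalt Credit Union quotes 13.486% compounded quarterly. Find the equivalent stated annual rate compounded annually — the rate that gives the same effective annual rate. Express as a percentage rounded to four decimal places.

EAR = (1 + 0.13486/4)^4 − 1 = 0.141835.
Compounded annually, the equivalent nominal rate is the EAR itself: 14.1835%.

14.1835%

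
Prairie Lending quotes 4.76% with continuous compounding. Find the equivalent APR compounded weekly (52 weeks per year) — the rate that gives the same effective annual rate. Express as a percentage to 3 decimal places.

4.762%

EAR under continuous compounding: e^0.0476 − 1 = 0.048751.
Solve (1 + r/52)^52 = 1.048751: r/52 = 1.048751^(1/52) − 1 = 0.000916, so r = 0.047622 = 4.762%.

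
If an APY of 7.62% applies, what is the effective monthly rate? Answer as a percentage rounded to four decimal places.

0.6138%

The per-month rate i satisfies (1 + i)^12 = 1 + 0.0762.
i = 1.0762^(1/12) − 1 = 0.0061385 = 0.6138%.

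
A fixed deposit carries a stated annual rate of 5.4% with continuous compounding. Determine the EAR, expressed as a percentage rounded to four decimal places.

5.5485%

With continuous compounding, EAR = e^0.054 − 1.
e^0.054 = 1.055485, so EAR = 0.055485 = 5.5485%.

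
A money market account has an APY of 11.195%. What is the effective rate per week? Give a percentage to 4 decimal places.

The per-week rate i satisfies (1 + i)^52 = 1 + 0.11195.
i = 1.11195^(1/52) − 1 = 0.0020428 = 0.2043%.

0.2043%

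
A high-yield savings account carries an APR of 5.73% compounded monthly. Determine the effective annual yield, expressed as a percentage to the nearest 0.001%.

EAR = (1 + 0.0573/12)^12 − 1.
= (1 + 0.004775)^12 − 1 = 1.058829 − 1 = 5.883%.

5.883%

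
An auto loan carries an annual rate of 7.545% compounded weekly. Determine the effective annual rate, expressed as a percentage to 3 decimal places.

7.831%

EAR = (1 + 0.07545/52)^52 − 1.
= (1 + 0.001451)^52 − 1 = 1.078310 − 1 = 7.831%.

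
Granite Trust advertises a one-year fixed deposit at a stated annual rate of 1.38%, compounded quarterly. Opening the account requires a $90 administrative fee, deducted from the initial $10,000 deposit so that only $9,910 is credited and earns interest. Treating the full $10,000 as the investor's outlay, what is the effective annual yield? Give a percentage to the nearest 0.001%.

0.475%

Value after one year: 9,910 × (1 + 0.0138/4)^4 = 9,910 × 1.013872 = $10,047.47.
Effective yield on the $10,000 outlay: 10,047.47 / 10,000 − 1 = 0.004747 = 0.475%.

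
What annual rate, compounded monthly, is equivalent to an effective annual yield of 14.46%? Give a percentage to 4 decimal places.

13.5818%

(1 + r/12)^12 − 1 = 0.1446, so 1 + r/12 = 1.1446^(1/12).
r/12 = 0.011318, so r = 0.135818 = 13.5818%.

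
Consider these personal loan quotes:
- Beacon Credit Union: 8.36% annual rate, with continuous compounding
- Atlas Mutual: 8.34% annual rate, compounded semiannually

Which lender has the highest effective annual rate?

Beacon Credit Union: e^0.0836 − 1 = 8.719%
Atlas Mutual: (1 + 0.0834/2)^2 − 1 = 8.514%
The highest effective annual rate is Beacon Credit Union at 8.719%.

Beacon Credit Union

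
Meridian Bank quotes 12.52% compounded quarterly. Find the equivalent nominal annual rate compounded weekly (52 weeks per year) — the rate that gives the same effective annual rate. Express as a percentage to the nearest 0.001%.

12.343%

EAR = (1 + 0.1252/4)^4 − 1 = 0.131202.
Solve (1 + r/52)^52 = 1.131202: r/52 = 1.131202^(1/52) − 1 = 0.002374, so r = 0.123427 = 12.343%.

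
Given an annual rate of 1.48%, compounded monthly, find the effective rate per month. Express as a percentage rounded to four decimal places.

With a nominal annual rate compounded monthly, the periodic rate is the nominal rate divided by 12.
i = 0.0148 / 12 = 0.0012333 = 0.1233%.

0.1233%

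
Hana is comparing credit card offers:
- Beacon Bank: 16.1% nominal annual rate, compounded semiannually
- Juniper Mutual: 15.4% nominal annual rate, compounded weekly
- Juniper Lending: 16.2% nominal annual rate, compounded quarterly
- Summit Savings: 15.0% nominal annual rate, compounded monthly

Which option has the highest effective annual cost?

Juniper Lending

Beacon Bank: (1 + 0.161/2)^2 − 1 = 16.748%
Juniper Mutual: (1 + 0.154/52)^52 − 1 = 16.623%
Juniper Lending: (1 + 0.162/4)^4 − 1 = 17.211%
Summit Savings: (1 + 0.150/12)^12 − 1 = 16.075%
The highest effective annual rate is Juniper Lending at 17.211%.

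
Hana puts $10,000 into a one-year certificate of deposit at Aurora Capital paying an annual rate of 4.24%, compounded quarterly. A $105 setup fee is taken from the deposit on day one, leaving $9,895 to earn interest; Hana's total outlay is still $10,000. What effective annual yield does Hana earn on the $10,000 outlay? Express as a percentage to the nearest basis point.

3.21%

Value after one year: 9,895 × (1 + 0.0424/4)^4 = 9,895 × 1.043079 = $10,321.27.
Effective yield on the $10,000 outlay: 10,321.27 / 10,000 − 1 = 0.032127 = 3.21%.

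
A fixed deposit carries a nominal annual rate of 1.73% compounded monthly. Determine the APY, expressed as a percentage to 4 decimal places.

EAR = (1 + 0.0173/12)^12 − 1.
= (1 + 0.001442)^12 − 1 = 1.017438 − 1 = 1.7438%.

1.7438%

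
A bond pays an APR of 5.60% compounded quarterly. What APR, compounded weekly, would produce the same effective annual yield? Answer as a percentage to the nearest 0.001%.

EAR = (1 + 0.0560/4)^4 − 1 = 0.057187.
Solve (1 + r/52)^52 = 1.057187: r/52 = 1.057187^(1/52) − 1 = 0.001070, so r = 0.055641 = 5.564%.

5.564%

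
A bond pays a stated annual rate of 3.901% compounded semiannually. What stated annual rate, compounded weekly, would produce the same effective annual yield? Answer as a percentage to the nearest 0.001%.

EAR = (1 + 0.03901/2)^2 − 1 = 0.039390.
Solve (1 + r/52)^52 = 1.039390: r/52 = 1.039390^(1/52) − 1 = 0.000743, so r = 0.038649 = 3.865%.

3.865%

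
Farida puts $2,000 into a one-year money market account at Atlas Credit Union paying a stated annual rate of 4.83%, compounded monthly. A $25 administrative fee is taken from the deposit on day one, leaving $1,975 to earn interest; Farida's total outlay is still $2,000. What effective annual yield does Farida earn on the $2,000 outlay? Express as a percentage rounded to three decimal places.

3.627%

Value after one year: 1,975 × (1 + 0.0483/12)^12 = 1,975 × 1.049384 = $2,072.53.
Effective yield on the $2,000 outlay: 2,072.53 / 2,000 − 1 = 0.036266 = 3.627%.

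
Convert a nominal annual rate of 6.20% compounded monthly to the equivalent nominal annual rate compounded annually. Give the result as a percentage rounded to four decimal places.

EAR = (1 + 0.0620/12)^12 − 1 = 0.063793.
Compounded annually, the equivalent nominal rate is the EAR itself: 6.3793%.

6.3793%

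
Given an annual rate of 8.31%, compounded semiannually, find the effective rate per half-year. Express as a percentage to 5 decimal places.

With a nominal annual rate compounded semiannually, the periodic rate is the nominal rate divided by 2.
i = 0.0831 / 2 = 0.0415500 = 4.15500%.

4.15500%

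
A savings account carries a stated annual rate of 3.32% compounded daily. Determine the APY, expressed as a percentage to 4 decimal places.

3.3756%

EAR = (1 + 0.0332/365)^365 − 1.
= (1 + 0.000091)^365 − 1 = 1.033756 − 1 = 3.3756%.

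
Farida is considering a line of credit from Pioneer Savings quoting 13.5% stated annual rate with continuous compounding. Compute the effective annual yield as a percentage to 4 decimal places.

With continuous compounding, EAR = e^0.135 − 1.
e^0.135 = 1.144537, so EAR = 0.144537 = 14.4537%.

14.4537%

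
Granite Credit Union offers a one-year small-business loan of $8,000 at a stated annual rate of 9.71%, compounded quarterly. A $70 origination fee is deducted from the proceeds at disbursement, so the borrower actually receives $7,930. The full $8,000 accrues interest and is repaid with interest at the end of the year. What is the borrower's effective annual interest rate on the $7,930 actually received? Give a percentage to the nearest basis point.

11.04%

Amount owed after one year: 8,000 × (1 + 0.0971/4)^4 = 8,000 × 1.100693 = $8,805.55.
Effective rate on net proceeds: 8,805.55 / 7,930 − 1 = 0.110409 = 11.04%.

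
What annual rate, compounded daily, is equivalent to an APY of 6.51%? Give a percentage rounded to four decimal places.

(1 + r/365)^365 − 1 = 0.0651, so 1 + r/365 = 1.0651^(1/365).
r/365 = 0.000173, so r = 0.063074 = 6.3074%.

6.3074%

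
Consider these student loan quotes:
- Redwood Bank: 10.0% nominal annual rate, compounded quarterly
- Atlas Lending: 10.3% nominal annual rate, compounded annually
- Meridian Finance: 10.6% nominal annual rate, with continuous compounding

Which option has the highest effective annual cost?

Redwood Bank: (1 + 0.100/4)^4 − 1 = 10.381%
Atlas Lending: compounded annually, EAR = 10.300%
Meridian Finance: e^0.106 − 1 = 11.182%
The highest effective annual rate is Meridian Finance at 11.182%.

Meridian Finance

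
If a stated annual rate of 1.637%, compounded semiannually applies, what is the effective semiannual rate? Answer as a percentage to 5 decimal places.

0.81850%

With a nominal annual rate compounded semiannually, the periodic rate is the nominal rate divided by 2.
i = 0.01637 / 2 = 0.0081850 = 0.81850%.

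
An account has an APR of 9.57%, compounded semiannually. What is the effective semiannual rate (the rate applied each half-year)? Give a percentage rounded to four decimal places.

4.7850%

With a nominal annual rate compounded semiannually, the periodic rate is the nominal rate divided by 2.
i = 0.0957 / 2 = 0.0478500 = 4.7850%.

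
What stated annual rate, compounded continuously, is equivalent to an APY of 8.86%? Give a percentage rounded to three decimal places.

8.489%

Continuous: nominal r satisfies e^r − 1 = 0.0886.
r = ln(1 + 0.0886) = ln(1.0886) = 0.084892 = 8.489%.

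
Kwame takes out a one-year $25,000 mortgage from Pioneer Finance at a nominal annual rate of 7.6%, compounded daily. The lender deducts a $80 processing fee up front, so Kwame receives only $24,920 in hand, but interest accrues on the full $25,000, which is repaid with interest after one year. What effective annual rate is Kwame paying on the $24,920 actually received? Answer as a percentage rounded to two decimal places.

Amount owed after one year: 25,000 × (1 + 0.076/365)^365 = 25,000 × 1.078954 = $26,973.85.
Effective rate on net proceeds: 26,973.85 / 24,920 − 1 = 0.082418 = 8.24%.

8.24%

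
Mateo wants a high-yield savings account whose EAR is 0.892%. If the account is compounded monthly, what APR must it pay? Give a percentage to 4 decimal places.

(1 + r/12)^12 − 1 = 0.00892, so 1 + r/12 = 1.00892^(1/12).
r/12 = 0.000740, so r = 0.008884 = 0.8884%.

0.8884%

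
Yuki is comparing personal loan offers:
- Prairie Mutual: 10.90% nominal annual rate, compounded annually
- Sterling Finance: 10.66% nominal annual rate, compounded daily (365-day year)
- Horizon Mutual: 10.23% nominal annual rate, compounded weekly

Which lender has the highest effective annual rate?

Prairie Mutual: compounded annually, EAR = 10.900%
Sterling Finance: (1 + 0.1066/365)^365 − 1 = 11.247%
Horizon Mutual: (1 + 0.1023/52)^52 − 1 = 10.760%
The highest effective annual rate is Sterling Finance at 11.247%.

Sterling Finance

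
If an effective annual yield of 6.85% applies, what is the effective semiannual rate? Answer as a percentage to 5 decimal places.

3.36827%

The per-half-year rate i satisfies (1 + i)^2 = 1 + 0.0685.
i = 1.0685^(1/2) − 1 = 0.0336827 = 3.36827%.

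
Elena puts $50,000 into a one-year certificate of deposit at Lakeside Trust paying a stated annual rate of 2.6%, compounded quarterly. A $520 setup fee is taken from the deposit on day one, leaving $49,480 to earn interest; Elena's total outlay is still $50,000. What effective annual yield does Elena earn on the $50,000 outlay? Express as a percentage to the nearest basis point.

1.56%

Value after one year: 49,480 × (1 + 0.026/4)^4 = 49,480 × 1.026255 = $50,779.08.
Effective yield on the $50,000 outlay: 50,779.08 / 50,000 − 1 = 0.015582 = 1.56%.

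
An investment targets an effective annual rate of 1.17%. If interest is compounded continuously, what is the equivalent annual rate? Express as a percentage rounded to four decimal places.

Continuous: nominal r satisfies e^r − 1 = 0.0117.
r = ln(1 + 0.0117) = ln(1.0117) = 0.011632 = 1.1632%.

1.1632%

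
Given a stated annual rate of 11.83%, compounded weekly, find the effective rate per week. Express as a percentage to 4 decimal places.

With a nominal annual rate compounded weekly, the periodic rate is the nominal rate divided by 52.
i = 0.1183 / 52 = 0.0022750 = 0.2275%.

0.2275%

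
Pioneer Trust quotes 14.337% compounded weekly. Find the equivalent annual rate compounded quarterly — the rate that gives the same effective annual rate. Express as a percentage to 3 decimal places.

14.577%

EAR = (1 + 0.14337/52)^52 − 1 = 0.153929.
Solve (1 + r/4)^4 = 1.153929: r/4 = 1.153929^(1/4) − 1 = 0.036441, so r = 0.145766 = 14.577%.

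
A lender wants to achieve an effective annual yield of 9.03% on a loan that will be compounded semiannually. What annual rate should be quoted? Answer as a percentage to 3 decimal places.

(1 + r/2)^2 − 1 = 0.0903, so 1 + r/2 = 1.0903^(1/2).
r/2 = 0.044174, so r = 0.088349 = 8.835%.

8.835%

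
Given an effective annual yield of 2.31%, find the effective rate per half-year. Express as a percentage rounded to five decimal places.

1.14841%

The per-half-year rate i satisfies (1 + i)^2 = 1 + 0.0231.
i = 1.0231^(1/2) − 1 = 0.0114841 = 1.14841%.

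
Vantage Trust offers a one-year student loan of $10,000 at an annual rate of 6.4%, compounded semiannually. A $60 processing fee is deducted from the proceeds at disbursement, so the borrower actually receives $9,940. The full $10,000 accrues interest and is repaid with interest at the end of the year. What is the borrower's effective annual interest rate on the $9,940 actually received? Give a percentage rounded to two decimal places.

7.15%

Amount owed after one year: 10,000 × (1 + 0.064/2)^2 = 10,000 × 1.065024 = $10,650.24.
Effective rate on net proceeds: 10,650.24 / 9,940 − 1 = 0.071453 = 7.15%.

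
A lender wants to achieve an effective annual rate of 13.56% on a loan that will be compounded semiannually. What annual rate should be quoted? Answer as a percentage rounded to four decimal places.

(1 + r/2)^2 − 1 = 0.1356, so 1 + r/2 = 1.1356^(1/2).
r/2 = 0.065645, so r = 0.131291 = 13.1291%.

13.1291%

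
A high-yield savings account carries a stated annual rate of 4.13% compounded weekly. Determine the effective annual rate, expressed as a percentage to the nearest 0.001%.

4.215%

EAR = (1 + 0.0413/52)^52 − 1.
= (1 + 0.000794)^52 − 1 = 1.042148 − 1 = 4.215%.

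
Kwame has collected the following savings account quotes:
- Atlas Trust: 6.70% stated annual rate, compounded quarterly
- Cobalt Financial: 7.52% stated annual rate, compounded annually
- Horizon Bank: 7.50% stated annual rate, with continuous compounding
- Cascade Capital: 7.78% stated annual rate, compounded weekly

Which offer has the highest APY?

Atlas Trust: (1 + 0.0670/4)^4 − 1 = 6.870%
Cobalt Financial: compounded annually, EAR = 7.520%
Horizon Bank: e^0.0750 − 1 = 7.788%
Cascade Capital: (1 + 0.0778/52)^52 − 1 = 8.084%
The highest effective annual rate is Cascade Capital at 8.084%.

Cascade Capital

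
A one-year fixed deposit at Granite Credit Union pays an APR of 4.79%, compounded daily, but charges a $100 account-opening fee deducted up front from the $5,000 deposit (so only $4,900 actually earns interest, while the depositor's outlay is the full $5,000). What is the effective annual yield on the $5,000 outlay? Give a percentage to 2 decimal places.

Value after one year: 4,900 × (1 + 0.0479/365)^365 = 4,900 × 1.049062 = $5,140.41.
Effective yield on the $5,000 outlay: 5,140.41 / 5,000 − 1 = 0.028081 = 2.81%.

2.81%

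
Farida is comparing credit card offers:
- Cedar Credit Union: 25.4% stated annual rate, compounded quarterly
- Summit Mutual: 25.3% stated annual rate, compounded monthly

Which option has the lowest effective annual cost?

Cedar Credit Union

Cedar Credit Union: (1 + 0.254/4)^4 − 1 = 27.923%
Summit Mutual: (1 + 0.253/12)^12 − 1 = 28.450%
The lowest effective annual rate is Cedar Credit Union at 27.923%.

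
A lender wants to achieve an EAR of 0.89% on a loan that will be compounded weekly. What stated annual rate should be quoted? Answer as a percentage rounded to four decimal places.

0.8861%

(1 + r/52)^52 − 1 = 0.0089, so 1 + r/52 = 1.0089^(1/52).
r/52 = 0.000170, so r = 0.008861 = 0.8861%.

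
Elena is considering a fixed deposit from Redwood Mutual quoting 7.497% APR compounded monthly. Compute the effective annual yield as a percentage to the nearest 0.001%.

EAR = (1 + 0.07497/12)^12 − 1.
= (1 + 0.006247)^12 − 1 = 1.077600 − 1 = 7.760%.

7.760%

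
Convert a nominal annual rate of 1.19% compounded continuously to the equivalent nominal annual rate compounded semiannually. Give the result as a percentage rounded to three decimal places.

EAR under continuous compounding: e^0.0119 − 1 = 0.011971.
Solve (1 + r/2)^2 = 1.011971: r/2 = 1.011971^(1/2) − 1 = 0.005968, so r = 0.011935 = 1.194%.

1.194%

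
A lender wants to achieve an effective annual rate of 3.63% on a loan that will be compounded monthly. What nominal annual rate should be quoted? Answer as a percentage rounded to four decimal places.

(1 + r/12)^12 − 1 = 0.0363, so 1 + r/12 = 1.0363^(1/12).
r/12 = 0.002976, so r = 0.035710 = 3.5710%.

3.5710%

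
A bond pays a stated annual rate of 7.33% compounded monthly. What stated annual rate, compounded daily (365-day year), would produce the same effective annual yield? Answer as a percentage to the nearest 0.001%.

7.308%

EAR = (1 + 0.0733/12)^12 − 1 = 0.075813.
Solve (1 + r/365)^365 = 1.075813: r/365 = 1.075813^(1/365) − 1 = 0.000200, so r = 0.073084 = 7.308%.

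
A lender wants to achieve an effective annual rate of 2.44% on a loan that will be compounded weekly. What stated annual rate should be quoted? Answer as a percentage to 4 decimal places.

(1 + r/52)^52 − 1 = 0.0244, so 1 + r/52 = 1.0244^(1/52).
r/52 = 0.000464, so r = 0.024113 = 2.4113%.

2.4113%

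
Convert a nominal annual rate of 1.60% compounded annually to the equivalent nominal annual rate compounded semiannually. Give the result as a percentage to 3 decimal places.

1.594%

Compounded annually, EAR = nominal = 0.016000.
Solve (1 + r/2)^2 = 1.016000: r/2 = 1.016000^(1/2) − 1 = 0.007968, so r = 0.015937 = 1.594%.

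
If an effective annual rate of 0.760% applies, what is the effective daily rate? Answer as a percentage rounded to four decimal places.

0.0021%

The per-day rate i satisfies (1 + i)^365 = 1 + 0.00760.
i = 1.00760^(1/365) − 1 = 0.0000207 = 0.0021%.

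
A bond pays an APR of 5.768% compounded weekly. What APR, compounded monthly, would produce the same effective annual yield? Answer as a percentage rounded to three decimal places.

EAR = (1 + 0.05768/52)^52 − 1 = 0.059342.
Solve (1 + r/12)^12 = 1.059342: r/12 = 1.059342^(1/12) − 1 = 0.004816, so r = 0.057787 = 5.779%.

5.779%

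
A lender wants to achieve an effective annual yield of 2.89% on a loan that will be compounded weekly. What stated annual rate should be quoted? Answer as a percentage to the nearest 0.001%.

2.850%

(1 + r/52)^52 − 1 = 0.0289, so 1 + r/52 = 1.0289^(1/52).
r/52 = 0.000548, so r = 0.028498 = 2.850%.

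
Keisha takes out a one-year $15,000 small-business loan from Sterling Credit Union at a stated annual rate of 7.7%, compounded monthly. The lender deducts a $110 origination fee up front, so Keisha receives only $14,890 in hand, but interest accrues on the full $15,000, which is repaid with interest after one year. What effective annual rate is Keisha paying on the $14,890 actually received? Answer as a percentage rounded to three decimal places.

8.775%

Amount owed after one year: 15,000 × (1 + 0.077/12)^12 = 15,000 × 1.079776 = $16,196.65.
Effective rate on net proceeds: 16,196.65 / 14,890 − 1 = 0.087753 = 8.775%.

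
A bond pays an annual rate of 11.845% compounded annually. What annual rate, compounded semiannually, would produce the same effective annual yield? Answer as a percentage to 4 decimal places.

Compounded annually, EAR = nominal = 0.118450.
Solve (1 + r/2)^2 = 1.118450: r/2 = 1.118450^(1/2) − 1 = 0.057568, so r = 0.115136 = 11.5136%.

11.5136%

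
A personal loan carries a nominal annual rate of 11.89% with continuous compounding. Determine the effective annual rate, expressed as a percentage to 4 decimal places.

12.6257%

With continuous compounding, EAR = e^0.1189 − 1.
e^0.1189 = 1.126257, so EAR = 0.126257 = 12.6257%.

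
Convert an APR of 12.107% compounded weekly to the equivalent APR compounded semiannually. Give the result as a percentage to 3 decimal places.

12.466%

EAR = (1 + 0.12107/52)^52 − 1 = 0.128545.
Solve (1 + r/2)^2 = 1.128545: r/2 = 1.128545^(1/2) − 1 = 0.062330, so r = 0.124660 = 12.466%.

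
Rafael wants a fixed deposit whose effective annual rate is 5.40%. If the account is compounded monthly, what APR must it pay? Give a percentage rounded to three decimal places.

5.271%

(1 + r/12)^12 − 1 = 0.0540, so 1 + r/12 = 1.0540^(1/12).
r/12 = 0.004392, so r = 0.052708 = 5.271%.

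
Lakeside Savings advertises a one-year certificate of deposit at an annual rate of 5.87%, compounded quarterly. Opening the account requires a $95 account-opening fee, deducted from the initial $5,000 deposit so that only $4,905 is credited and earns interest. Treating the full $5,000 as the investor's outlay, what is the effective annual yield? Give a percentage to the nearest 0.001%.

3.986%

Value after one year: 4,905 × (1 + 0.0587/4)^4 = 4,905 × 1.060005 = $5,199.32.
Effective yield on the $5,000 outlay: 5,199.32 / 5,000 − 1 = 0.039865 = 3.986%.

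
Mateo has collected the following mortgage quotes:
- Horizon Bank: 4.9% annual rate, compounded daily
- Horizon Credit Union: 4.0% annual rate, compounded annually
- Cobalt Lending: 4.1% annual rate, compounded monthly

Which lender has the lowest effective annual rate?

Horizon Credit Union

Horizon Bank: (1 + 0.049/365)^365 − 1 = 5.022%
Horizon Credit Union: compounded annually, EAR = 4.000%
Cobalt Lending: (1 + 0.041/12)^12 − 1 = 4.178%
The lowest effective annual rate is Horizon Credit Union at 4.000%.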